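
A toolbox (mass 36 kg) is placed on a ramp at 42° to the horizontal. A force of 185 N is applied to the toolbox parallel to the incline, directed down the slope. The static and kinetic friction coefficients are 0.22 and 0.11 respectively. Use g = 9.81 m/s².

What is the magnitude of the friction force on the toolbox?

f ≈ 28.9 N (up the incline)

The normal reaction is N = m g cos θ = 262.4 N.
The friction needed for equilibrium is m g sin θ + P = 236.3 + 185 = 421.3 N, measured positive up-slope.
Maximum static friction available: μ_s N = 0.22 × 262.4 = 57.74 N.
|421.3| exceeds 57.74 N, so the toolbox slips down-slope; friction is kinetic, f = μ_k N = 0.11×262.4 = 28.9 N.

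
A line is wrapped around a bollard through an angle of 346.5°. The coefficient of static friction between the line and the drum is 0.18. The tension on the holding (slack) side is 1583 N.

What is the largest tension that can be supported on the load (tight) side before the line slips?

At impending slip the capstan equation gives T₂/T₁ = e^{μβ} with β in radians.
β = 346.5° × π/180 = 6.048 rad.
e^{μβ} = e^{0.18×6.048} = 2.97.
T₂ = T₁ · e^{μβ} = 1583 × 2.97 = 4700 N.

T_max ≈ 4700 N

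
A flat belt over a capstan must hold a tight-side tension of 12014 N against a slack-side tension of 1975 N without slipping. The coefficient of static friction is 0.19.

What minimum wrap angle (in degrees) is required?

T₂/T₁ = e^{μβ} → β = ln(T₂/T₁)/μ.
β = ln(12014/1975)/0.19 = 1.806/0.19 = 9.503 rad.
In degrees: β = 9.503 × 180/π = 544°.

β_min ≈ 544°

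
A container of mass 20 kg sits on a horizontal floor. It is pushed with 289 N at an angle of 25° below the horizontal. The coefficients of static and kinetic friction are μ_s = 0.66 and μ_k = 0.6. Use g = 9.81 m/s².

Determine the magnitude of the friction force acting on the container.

N = m g + P sin α = 196.2 + 289×sin 25° = 318.3 N.
For equilibrium, f = P cos α = 289×cos 25° = 261.9 N.
μ_s N = 0.66 × 318.3 = 210.1 N.
261.9 > 210.1 N → the container slides; f = μ_k N = 0.6×318.3 = 191 N.

f ≈ 191 N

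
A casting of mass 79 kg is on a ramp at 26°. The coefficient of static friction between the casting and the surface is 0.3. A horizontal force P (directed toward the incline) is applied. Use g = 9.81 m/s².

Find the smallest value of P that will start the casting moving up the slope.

P ≈ 715 N

At impending motion up the slope, friction acts down-slope at its limit: f = μ_s N.
Perpendicular to the incline: N = m g cos θ + P sin θ.
Along the incline: P cos θ = m g sin θ + μ_s N = m g sin θ + μ_s (m g cos θ + P sin θ).
Solving, P (cos θ − μ_s sin θ) = m g (sin θ + μ_s cos θ), so P = 79×9.81×(sin 26° + 0.3 cos 26°)/(cos 26° − 0.3 sin 26°) = 775×0.708/0.7673 = 715 N.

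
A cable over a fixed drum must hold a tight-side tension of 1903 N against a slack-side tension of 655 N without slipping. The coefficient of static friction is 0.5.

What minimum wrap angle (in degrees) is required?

T₂/T₁ = e^{μβ} → β = ln(T₂/T₁)/μ.
β = ln(1903/655)/0.5 = 1.067/0.5 = 2.133 rad.
In degrees: β = 2.133 × 180/π = 122°.

β_min ≈ 122°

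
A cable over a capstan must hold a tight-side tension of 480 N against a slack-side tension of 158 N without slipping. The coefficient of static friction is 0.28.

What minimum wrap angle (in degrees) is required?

T₂/T₁ = e^{μβ} → β = ln(T₂/T₁)/μ.
β = ln(480/158)/0.28 = 1.111/0.28 = 3.969 rad.
In degrees: β = 3.969 × 180/π = 227°.

β_min ≈ 227°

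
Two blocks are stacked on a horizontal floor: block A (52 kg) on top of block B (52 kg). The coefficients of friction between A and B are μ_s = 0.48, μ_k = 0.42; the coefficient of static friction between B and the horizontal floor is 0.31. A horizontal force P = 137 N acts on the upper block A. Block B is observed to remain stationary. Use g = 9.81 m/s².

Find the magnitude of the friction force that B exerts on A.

f ≈ 137 N

Between the blocks, N₁ = m_A g = 510.1 N.
So the A–B interface can sustain at most μ_s N₁ = 244.9 N of static friction.
Since P = 137 N ≤ 244.9 N, A does not slip on B; friction on A equals P = 137 N.
By Newton's third law B feels 137 N forward from A. With B stationary, the floor's static friction on B balances it: f₂ = 137 N (well within μ_s(m_A+m_B)g = 316.3 N).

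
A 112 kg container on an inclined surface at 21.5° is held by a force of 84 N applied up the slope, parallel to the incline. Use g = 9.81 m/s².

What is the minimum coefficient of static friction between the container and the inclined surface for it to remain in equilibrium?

μ_s,min ≈ 0.312

N = m g cos θ = 1022 N.
Friction must make up the shortfall along the incline: f = m g sin θ − P = 402.7 − 84 = 318.7 N.
At the threshold f = μ_s N, so μ_s,min = 318.7/1022 = 0.312.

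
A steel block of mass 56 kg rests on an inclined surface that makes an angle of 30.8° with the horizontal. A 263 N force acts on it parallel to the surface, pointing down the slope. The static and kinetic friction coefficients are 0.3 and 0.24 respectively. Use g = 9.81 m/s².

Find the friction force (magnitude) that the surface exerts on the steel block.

f ≈ 113 N (up the incline)

Perpendicular to the surface, N = m g cos θ = 56·9.81·cos 30.8° = 471.9 N.
Parallel to the incline, ΣF = 0 gives f = m g sin θ + P = 281.3 + 263 = 544.3 N (up-slope positive).
Static friction can supply at most μ_s N = 141.6 N.
Since |544.3| > 141.6 N, static friction cannot hold it; the steel block slides down the incline and kinetic friction applies: f = μ_k N = 0.24 × 471.9 = 113 N.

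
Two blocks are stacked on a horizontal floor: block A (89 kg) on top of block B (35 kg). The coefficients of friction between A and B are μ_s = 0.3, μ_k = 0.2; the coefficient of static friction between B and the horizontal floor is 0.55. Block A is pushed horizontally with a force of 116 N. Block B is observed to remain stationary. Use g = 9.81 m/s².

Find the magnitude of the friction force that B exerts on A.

Between the blocks, N₁ = m_A g = 873.1 N.
So the A–B interface can sustain at most μ_s N₁ = 261.9 N of static friction.
Since P = 116 N ≤ 261.9 N, A does not slip on B; friction on A equals P = 116 N.
B experiences an equal 116 N forward from A (third law). B is in equilibrium, so the floor supplies f₂ = 116 N of static friction (limit μ_s(m_A+m_B)g = 669 N, not exceeded).

f ≈ 116 N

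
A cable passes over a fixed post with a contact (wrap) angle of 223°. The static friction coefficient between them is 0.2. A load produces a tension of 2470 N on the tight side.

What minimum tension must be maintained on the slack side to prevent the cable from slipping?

Capstan equation at impending slip: T_tight/T_slack = e^{μβ}.
β = 223° = 3.892 rad; e^{μβ} = e^{0.2×3.892} = 2.178.
T_slack = T_tight / e^{μβ} = 2470 / 2.178 = 1130 N.

T_min ≈ 1130 N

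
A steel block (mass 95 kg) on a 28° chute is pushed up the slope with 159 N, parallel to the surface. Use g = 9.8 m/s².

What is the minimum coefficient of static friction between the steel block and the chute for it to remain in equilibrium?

N = m g cos θ = 822 N.
Friction must make up the shortfall along the incline: f = m g sin θ − P = 437.1 − 159 = 278.1 N.
At the threshold f = μ_s N, so μ_s,min = 278.1/822 = 0.338.

μ_s,min ≈ 0.338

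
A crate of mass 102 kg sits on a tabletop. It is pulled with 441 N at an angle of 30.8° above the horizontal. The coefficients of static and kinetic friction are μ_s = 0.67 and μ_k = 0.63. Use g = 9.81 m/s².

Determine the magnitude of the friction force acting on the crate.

f ≈ 379 N

Vertical equilibrium gives N = m g − P sin α = 774.8 N.
For equilibrium, f = P cos α = 441×cos 30.8° = 378.8 N.
μ_s N = 0.67 × 774.8 = 519.1 N.
378.8 ≤ 519.1 N → static; friction equals the required 379 N.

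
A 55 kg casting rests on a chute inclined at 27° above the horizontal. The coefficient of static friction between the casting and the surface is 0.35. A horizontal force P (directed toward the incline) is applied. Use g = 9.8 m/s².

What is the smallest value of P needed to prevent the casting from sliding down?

P_min ≈ 73 N

The casting tends to slide down (tan θ > μ_s), so at the point of impending slip friction acts up-slope at its limit: f = μ_s N.
Perpendicular to the incline: N = m g cos θ + P sin θ.
Along the incline: P cos θ + μ_s N = m g sin θ, i.e. P cos θ + μ_s (m g cos θ + P sin θ) = m g sin θ.
Solving, P (cos θ + μ_s sin θ) = m g (sin θ − μ_s cos θ), so P = 539×0.1421/1.05 = 73 N.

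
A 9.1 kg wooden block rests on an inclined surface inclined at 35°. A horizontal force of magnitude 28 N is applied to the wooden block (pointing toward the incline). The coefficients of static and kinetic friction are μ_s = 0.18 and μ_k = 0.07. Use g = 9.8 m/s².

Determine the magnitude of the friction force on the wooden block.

Resolve perpendicular to the incline: N = m g cos θ + P sin θ = 9.1×9.8×cos 35° + 28×sin 35° = 89.11 N.
Parallel to the incline: P cos θ − m g sin θ = 22.94 − 51.15 = -28.22 N; the friction needed to balance this is 28.22 N acting up the slope.
The limit of static friction is μ_s N = 16.04 N.
|f_req| = 28.22 > 16.04 N → the wooden block slides down the incline; f = μ_k N = 0.07 × 89.11 = 6.24 N.

f ≈ 6.24 N (up the incline)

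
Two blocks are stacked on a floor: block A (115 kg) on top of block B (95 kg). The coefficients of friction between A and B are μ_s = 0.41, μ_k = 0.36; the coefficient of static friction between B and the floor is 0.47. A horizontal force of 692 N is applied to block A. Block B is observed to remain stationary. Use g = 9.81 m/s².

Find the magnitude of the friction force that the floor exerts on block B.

f ≈ 406 N

Between the blocks, N₁ = m_A g = 1128 N.
Maximum static friction on A from B: μ_s N₁ = 0.41×1128 = 462.5 N.
Since P = 692 N > 462.5 N, A slides on B; the A–B friction is kinetic: f₁ = μ_k N₁ = 0.36×1128 = 406 N.
B experiences an equal 406 N forward from A (third law). B is in equilibrium, so the floor supplies f₂ = 406 N of static friction (limit μ_s(m_A+m_B)g = 968.2 N, not exceeded).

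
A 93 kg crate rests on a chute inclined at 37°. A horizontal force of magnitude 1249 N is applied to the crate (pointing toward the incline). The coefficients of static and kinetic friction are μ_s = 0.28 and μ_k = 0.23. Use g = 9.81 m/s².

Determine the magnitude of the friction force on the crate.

The horizontal push has a component P sin θ into the surface, so N = m g cos θ + P sin θ = 728.6 + 751.7 = 1480 N.
Parallel to the incline: P cos θ − m g sin θ = 997.5 − 549.1 = 448.4 N; the friction needed to balance this is 448.4 N acting down the slope.
Maximum static friction: μ_s N = 0.28 × 1480 = 414.5 N.
|f_req| = 448.4 > 414.5 N → the crate slides up the incline; f = μ_k N = 0.23 × 1480 = 340 N.

f ≈ 340 N (down the incline)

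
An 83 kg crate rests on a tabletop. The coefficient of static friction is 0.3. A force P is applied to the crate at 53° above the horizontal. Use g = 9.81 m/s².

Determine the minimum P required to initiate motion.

N = m g − P sin α (the pull lifts the crate).
At impending slip, P cos α = μ_s N = μ_s (m g − P sin α).
Solving: P (cos α + μ_s sin α) = μ_s m g → P = 0.3×814/(cos 53° + 0.3 sin 53°) = 244/0.8414 = 290 N.

P ≈ 290 N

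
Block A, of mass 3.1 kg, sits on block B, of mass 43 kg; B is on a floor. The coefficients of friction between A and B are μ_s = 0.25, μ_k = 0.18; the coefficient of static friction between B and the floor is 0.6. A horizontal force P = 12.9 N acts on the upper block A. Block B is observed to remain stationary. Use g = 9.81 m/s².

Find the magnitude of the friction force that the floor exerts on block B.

f ≈ 5.47 N

The normal force B exerts on A is simply A's weight, N₁ = 30.41 N.
Maximum static friction on A from B: μ_s N₁ = 0.25×30.41 = 7.603 N.
P = 12.9 N exceeds that limit, so A slips over B and the interface friction becomes kinetic: f₁ = μ_k N₁ = 0.18×30.41 = 5.47 N.
By Newton's third law B feels 5.47 N forward from A. With B stationary, the floor's static friction on B balances it: f₂ = 5.47 N (well within μ_s(m_A+m_B)g = 271.3 N).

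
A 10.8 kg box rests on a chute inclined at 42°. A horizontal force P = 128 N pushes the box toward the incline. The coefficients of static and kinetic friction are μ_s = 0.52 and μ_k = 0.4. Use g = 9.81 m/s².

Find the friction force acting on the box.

f ≈ 24.2 N (down the incline)

The horizontal push has a component P sin θ into the surface, so N = m g cos θ + P sin θ = 78.73 + 85.65 = 164.4 N.
Parallel to the incline: P cos θ − m g sin θ = 95.12 − 70.89 = 24.23 N; the friction needed to balance this is 24.23 N acting down the slope.
Maximum static friction: μ_s N = 0.52 × 164.4 = 85.48 N.
Since 24.23 N is within the 85.48 N limit, the box stays put and friction is exactly 24.2 N.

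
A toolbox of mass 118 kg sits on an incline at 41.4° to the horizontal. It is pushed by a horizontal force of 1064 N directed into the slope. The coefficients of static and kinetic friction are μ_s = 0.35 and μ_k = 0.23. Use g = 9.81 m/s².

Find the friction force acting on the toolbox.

The horizontal push has a component P sin θ into the surface, so N = m g cos θ + P sin θ = 868.3 + 703.6 = 1572 N.
Along the incline, the net driving force (taking up-slope positive) is P cos θ − m g sin θ = 798.1 − 765.5 = 32.6 N, so equilibrium requires friction f = -32.6 N (down-slope).
The limit of static friction is μ_s N = 550.2 N.
|f_req| = 32.6 ≤ 550.2 N → the toolbox is in equilibrium; friction equals the required value.

f ≈ 32.6 N (down the incline)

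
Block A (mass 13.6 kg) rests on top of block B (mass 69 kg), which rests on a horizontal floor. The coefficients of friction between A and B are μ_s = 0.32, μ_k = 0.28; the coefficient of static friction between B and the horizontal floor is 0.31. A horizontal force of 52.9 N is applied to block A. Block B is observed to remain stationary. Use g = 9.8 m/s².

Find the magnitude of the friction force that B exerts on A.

f ≈ 37.3 N

Between the blocks, N₁ = m_A g = 133.3 N.
Maximum static friction on A from B: μ_s N₁ = 0.32×133.3 = 42.65 N.
P = 52.9 N exceeds that limit, so A slips over B and the interface friction becomes kinetic: f₁ = μ_k N₁ = 0.28×133.3 = 37.3 N.
By Newton's third law B feels 37.3 N forward from A. With B stationary, the floor's static friction on B balances it: f₂ = 37.3 N (well within μ_s(m_A+m_B)g = 250.9 N).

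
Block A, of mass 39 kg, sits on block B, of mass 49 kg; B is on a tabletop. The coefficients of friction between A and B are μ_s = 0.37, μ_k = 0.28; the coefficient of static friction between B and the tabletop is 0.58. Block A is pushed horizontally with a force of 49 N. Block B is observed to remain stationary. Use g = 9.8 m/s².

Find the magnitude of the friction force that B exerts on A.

Normal force at the A–B interface: N₁ = m_A g = 382.2 N.
So the A–B interface can sustain at most μ_s N₁ = 141.4 N of static friction.
Since P = 49 N ≤ 141.4 N, A does not slip on B; friction on A equals P = 49 N.
By Newton's third law B feels 49 N forward from A. With B stationary, the floor's static friction on B balances it: f₂ = 49 N (well within μ_s(m_A+m_B)g = 500.2 N).

f ≈ 49 N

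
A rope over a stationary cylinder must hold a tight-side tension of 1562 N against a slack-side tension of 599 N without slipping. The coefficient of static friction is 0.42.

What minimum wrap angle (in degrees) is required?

β_min ≈ 131°

T₂/T₁ = e^{μβ} → β = ln(T₂/T₁)/μ.
β = ln(1562/599)/0.42 = 0.9585/0.42 = 2.282 rad.
In degrees: β = 2.282 × 180/π = 131°.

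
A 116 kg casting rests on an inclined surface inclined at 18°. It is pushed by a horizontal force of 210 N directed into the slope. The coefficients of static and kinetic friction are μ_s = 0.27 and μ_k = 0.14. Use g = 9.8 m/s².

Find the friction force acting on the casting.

Normal direction: N = m g cos θ + P sin θ = 1146 N.
Parallel to the incline: P cos θ − m g sin θ = 199.7 − 351.3 = -151.6 N; the friction needed to balance this is 151.6 N acting up the slope.
Maximum static friction: μ_s N = 0.27 × 1146 = 309.4 N.
Since 151.6 N is within the 309.4 N limit, the casting stays put and friction is exactly 152 N.

f ≈ 152 N (up the incline)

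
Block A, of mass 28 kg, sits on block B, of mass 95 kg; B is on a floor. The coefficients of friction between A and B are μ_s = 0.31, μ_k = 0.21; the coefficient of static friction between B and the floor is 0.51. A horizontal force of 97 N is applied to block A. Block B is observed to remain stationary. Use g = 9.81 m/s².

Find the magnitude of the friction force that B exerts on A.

The normal force B exerts on A is simply A's weight, N₁ = 274.7 N.
Maximum static friction on A from B: μ_s N₁ = 0.31×274.7 = 85.15 N.
Since P = 97 N > 85.15 N, A slides on B; the A–B friction is kinetic: f₁ = μ_k N₁ = 0.21×274.7 = 57.7 N.
By Newton's third law B feels 57.7 N forward from A. With B stationary, the floor's static friction on B balances it: f₂ = 57.7 N (well within μ_s(m_A+m_B)g = 615.4 N).

f ≈ 57.7 N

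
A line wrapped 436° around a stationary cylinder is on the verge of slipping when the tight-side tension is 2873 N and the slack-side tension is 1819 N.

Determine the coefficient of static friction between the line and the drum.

μ ≈ 0.0601

T₂/T₁ = e^{μβ} → μ = ln(T₂/T₁)/β.
β = 436° = 7.61 rad.
μ = ln(2873/1819)/7.61 = ln(1.579)/7.61 = 0.0601.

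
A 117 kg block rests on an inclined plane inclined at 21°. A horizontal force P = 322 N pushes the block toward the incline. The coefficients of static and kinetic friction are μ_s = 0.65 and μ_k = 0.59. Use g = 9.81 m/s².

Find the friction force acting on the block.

Resolve perpendicular to the incline: N = m g cos θ + P sin θ = 117×9.81×cos 21° + 322×sin 21° = 1187 N.
Along the incline, the net driving force (taking up-slope positive) is P cos θ − m g sin θ = 300.6 − 411.3 = -110.7 N, so equilibrium requires friction f = 110.7 N (up-slope).
The limit of static friction is μ_s N = 771.5 N.
Since 110.7 N is within the 771.5 N limit, the block stays put and friction is exactly 111 N.

f ≈ 111 N (up the incline)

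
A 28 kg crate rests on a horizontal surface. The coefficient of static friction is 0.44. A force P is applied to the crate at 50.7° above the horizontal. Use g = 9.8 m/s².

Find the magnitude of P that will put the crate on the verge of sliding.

N = m g − P sin α (the pull lifts the crate).
At impending slip, P cos α = μ_s N = μ_s (m g − P sin α).
Solving: P (cos α + μ_s sin α) = μ_s m g → P = 0.44×274/(cos 50.7° + 0.44 sin 50.7°) = 121/0.9739 = 124 N.

P ≈ 124 N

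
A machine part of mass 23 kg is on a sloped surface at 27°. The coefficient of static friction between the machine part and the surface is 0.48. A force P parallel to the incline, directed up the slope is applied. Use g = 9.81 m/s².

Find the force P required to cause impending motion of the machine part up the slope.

P ≈ 199 N

At impending motion up the slope, friction acts down-slope at its limit: f = μ_s N.
P is parallel to the surface, so N = m g cos θ = 201 N.
Along the incline: P = m g sin θ + μ_s N = 102 + 0.48×201 = 199 N.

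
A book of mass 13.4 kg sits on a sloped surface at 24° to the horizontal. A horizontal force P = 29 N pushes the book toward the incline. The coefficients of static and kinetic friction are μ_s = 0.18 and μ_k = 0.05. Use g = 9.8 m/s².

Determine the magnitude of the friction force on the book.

f ≈ 6.59 N (up the incline)

The horizontal push has a component P sin θ into the surface, so N = m g cos θ + P sin θ = 120 + 11.8 = 131.8 N.
Along the incline, the net driving force (taking up-slope positive) is P cos θ − m g sin θ = 26.49 − 53.41 = -26.92 N, so equilibrium requires friction f = 26.92 N (up-slope).
The limit of static friction is μ_s N = 23.72 N.
The required 26.92 N exceeds the static limit, so the book slides down-slope and f = μ_k N = 0.05×131.8 = 6.59 N.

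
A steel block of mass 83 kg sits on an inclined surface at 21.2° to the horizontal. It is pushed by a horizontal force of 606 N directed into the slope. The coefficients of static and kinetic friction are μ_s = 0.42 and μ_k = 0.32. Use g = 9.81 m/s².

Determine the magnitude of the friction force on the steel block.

f ≈ 271 N (down the incline)

Resolve perpendicular to the incline: N = m g cos θ + P sin θ = 83×9.81×cos 21.2° + 606×sin 21.2° = 978.3 N.
Along the incline, the net driving force (taking up-slope positive) is P cos θ − m g sin θ = 565 − 294.4 = 270.5 N, so equilibrium requires friction f = -270.5 N (down-slope).
Maximum static friction: μ_s N = 0.42 × 978.3 = 410.9 N.
Since 270.5 N is within the 410.9 N limit, the steel block stays put and friction is exactly 271 N.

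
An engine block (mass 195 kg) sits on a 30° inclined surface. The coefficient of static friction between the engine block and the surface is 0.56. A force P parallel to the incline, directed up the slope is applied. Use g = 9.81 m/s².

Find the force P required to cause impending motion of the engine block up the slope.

P ≈ 1880 N

At impending motion up the slope, friction acts down-slope at its limit: f = μ_s N.
P is parallel to the surface, so N = m g cos θ = 1660 N.
Along the incline: P = m g sin θ + μ_s N = 956 + 0.56×1660 = 1880 N.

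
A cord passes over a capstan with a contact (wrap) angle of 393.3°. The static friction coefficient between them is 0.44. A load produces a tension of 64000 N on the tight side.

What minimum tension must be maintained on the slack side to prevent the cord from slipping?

T_min ≈ 3120 N

Capstan equation at impending slip: T_tight/T_slack = e^{μβ}.
β = 393.3° = 6.864 rad; e^{μβ} = e^{0.44×6.864} = 20.5.
T_slack = T_tight / e^{μβ} = 64000 / 20.5 = 3120 N.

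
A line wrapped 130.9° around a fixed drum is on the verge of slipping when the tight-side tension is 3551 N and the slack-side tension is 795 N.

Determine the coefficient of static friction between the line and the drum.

T₂/T₁ = e^{μβ} → μ = ln(T₂/T₁)/β.
β = 130.9° = 2.285 rad.
μ = ln(3551/795)/2.285 = ln(4.467)/2.285 = 0.655.

μ ≈ 0.655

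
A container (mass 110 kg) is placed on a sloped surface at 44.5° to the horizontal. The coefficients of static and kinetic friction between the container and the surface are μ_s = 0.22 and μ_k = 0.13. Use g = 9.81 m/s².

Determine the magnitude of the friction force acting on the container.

Normal force: N = m g cos θ = 110 × 9.81 × cos 44.5° = 769.7 N.
For equilibrium along the incline, friction must balance the weight component: f = m g sin θ = 756.4 N up the slope.
The static-friction ceiling is μ_s N = 0.22 × 769.7 = 169.3 N.
|756.4| exceeds 169.3 N, so the container slips down-slope; friction is kinetic, f = μ_k N = 0.13×769.7 = 100 N.

f ≈ 100 N (up the incline)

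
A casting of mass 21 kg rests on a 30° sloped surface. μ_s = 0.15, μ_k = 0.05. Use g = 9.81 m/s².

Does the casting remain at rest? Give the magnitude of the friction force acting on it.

f ≈ 8.92 N

N = m g cos θ = 178 N.
Down-slope weight component: m g sin θ = 103 N.
μ_s N = 26.8 N.
103 > 26.8 N, so it slides; kinetic friction f = μ_k N = 0.05×178 = 8.92 N.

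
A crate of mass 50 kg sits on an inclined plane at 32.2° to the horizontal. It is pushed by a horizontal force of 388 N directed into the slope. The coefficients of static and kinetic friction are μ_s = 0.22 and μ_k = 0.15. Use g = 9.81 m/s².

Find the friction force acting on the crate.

Normal direction: N = m g cos θ + P sin θ = 621.8 N.
Parallel to the incline: P cos θ − m g sin θ = 328.3 − 261.4 = 66.95 N; the friction needed to balance this is 66.95 N acting down the slope.
Maximum static friction: μ_s N = 0.22 × 621.8 = 136.8 N.
|f_req| = 66.95 ≤ 136.8 N → the crate is in equilibrium; friction equals the required value.

f ≈ 66.9 N (down the incline)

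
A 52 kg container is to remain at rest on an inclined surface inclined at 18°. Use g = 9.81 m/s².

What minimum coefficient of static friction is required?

At the slip threshold m g sin θ = μ_s m g cos θ, so μ_s,min = tan θ.
μ_s,min = tan 18° = 0.325.

μ_s,min ≈ 0.325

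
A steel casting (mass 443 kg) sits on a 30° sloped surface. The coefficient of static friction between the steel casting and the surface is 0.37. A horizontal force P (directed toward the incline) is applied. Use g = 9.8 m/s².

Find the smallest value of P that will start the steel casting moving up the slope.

P ≈ 5230 N

At impending motion up the slope, friction acts down-slope at its limit: f = μ_s N.
Perpendicular to the incline: N = m g cos θ + P sin θ.
Along the incline: P cos θ = m g sin θ + μ_s N = m g sin θ + μ_s (m g cos θ + P sin θ).
Solving, P (cos θ − μ_s sin θ) = m g (sin θ + μ_s cos θ), so P = 443×9.8×(sin 30° + 0.37 cos 30°)/(cos 30° − 0.37 sin 30°) = 4340×0.8204/0.681 = 5230 N.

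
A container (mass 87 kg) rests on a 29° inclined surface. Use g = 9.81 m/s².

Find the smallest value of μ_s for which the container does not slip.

μ_s,min ≈ 0.554

At the slip threshold m g sin θ = μ_s m g cos θ, so μ_s,min = tan θ.
μ_s,min = tan 29° = 0.554.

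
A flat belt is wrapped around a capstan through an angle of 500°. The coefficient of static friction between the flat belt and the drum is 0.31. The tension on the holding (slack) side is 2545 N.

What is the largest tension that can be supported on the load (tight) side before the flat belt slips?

T_max ≈ 38100 N

At impending slip the capstan equation gives T₂/T₁ = e^{μβ} with β in radians.
β = 500° × π/180 = 8.727 rad.
e^{μβ} = e^{0.31×8.727} = 14.96.
T₂ = T₁ · e^{μβ} = 2545 × 14.96 = 38100 N.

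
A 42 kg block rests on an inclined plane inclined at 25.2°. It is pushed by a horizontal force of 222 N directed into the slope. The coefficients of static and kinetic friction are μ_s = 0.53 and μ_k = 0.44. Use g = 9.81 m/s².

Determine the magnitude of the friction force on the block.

The horizontal push has a component P sin θ into the surface, so N = m g cos θ + P sin θ = 372.8 + 94.52 = 467.3 N.
Along the incline, the net driving force (taking up-slope positive) is P cos θ − m g sin θ = 200.9 − 175.4 = 25.44 N, so equilibrium requires friction f = -25.44 N (down-slope).
The limit of static friction is μ_s N = 247.7 N.
|f_req| = 25.44 ≤ 247.7 N → the block is in equilibrium; friction equals the required value.

f ≈ 25.4 N (down the incline)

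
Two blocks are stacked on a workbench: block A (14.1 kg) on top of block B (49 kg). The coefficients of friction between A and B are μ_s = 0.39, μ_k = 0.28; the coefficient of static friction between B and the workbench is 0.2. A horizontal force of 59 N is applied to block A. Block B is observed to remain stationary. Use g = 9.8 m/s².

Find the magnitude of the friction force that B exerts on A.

The normal force B exerts on A is simply A's weight, N₁ = 138.2 N.
Maximum static friction on A from B: μ_s N₁ = 0.39×138.2 = 53.89 N.
Since P = 59 N > 53.89 N, A slides on B; the A–B friction is kinetic: f₁ = μ_k N₁ = 0.28×138.2 = 38.7 N.
B experiences an equal 38.7 N forward from A (third law). B is in equilibrium, so the floor supplies f₂ = 38.7 N of static friction (limit μ_s(m_A+m_B)g = 123.7 N, not exceeded).

f ≈ 38.7 N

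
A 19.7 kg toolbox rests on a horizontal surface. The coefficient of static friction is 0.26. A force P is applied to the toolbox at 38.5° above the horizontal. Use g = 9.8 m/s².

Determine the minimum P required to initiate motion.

N = m g − P sin α (the pull lifts the toolbox).
At impending slip, P cos α = μ_s N = μ_s (m g − P sin α).
Solving: P (cos α + μ_s sin α) = μ_s m g → P = 0.26×193/(cos 38.5° + 0.26 sin 38.5°) = 50.2/0.9445 = 53.1 N.

P ≈ 53.1 N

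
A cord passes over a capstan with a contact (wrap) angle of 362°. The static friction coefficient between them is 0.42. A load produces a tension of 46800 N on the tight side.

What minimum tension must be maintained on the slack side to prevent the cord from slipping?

Capstan equation at impending slip: T_tight/T_slack = e^{μβ}.
β = 362° = 6.318 rad; e^{μβ} = e^{0.42×6.318} = 14.21.
T_slack = T_tight / e^{μβ} = 46800 / 14.21 = 3290 N.

T_min ≈ 3290 N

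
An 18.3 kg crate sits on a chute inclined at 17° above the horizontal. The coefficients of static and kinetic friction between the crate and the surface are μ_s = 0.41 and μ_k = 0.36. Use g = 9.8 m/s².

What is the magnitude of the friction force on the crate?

f ≈ 52.4 N (up the incline)

The normal reaction is N = m g cos θ = 171.5 N.
Along the slope the weight component is m g sin θ = 52.43 N; friction must supply exactly this, acting up-slope.
The static-friction ceiling is μ_s N = 0.41 × 171.5 = 70.32 N.
Since |52.43| ≤ 70.32 N, the crate remains in static equilibrium and friction takes exactly the required value.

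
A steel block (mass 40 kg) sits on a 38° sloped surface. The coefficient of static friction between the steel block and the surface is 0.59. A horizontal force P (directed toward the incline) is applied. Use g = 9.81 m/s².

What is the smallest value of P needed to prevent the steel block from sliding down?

P_min ≈ 51.4 N

The steel block tends to slide down (tan θ > μ_s), so at the point of impending slip friction acts up-slope at its limit: f = μ_s N.
Perpendicular to the incline: N = m g cos θ + P sin θ.
Along the incline: P cos θ + μ_s N = m g sin θ, i.e. P cos θ + μ_s (m g cos θ + P sin θ) = m g sin θ.
Solving, P (cos θ + μ_s sin θ) = m g (sin θ − μ_s cos θ), so P = 392×0.1507/1.151 = 51.4 N.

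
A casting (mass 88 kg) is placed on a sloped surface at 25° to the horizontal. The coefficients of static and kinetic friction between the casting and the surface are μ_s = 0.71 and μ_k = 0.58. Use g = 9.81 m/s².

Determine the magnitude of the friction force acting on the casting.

Perpendicular to the surface, N = m g cos θ = 88·9.81·cos 25° = 782.4 N.
Along the slope the weight component is m g sin θ = 364.8 N; friction must supply exactly this, acting up-slope.
The static-friction ceiling is μ_s N = 0.71 × 782.4 = 555.5 N.
Since |364.8| ≤ 555.5 N, static friction is sufficient; f equals the required value, not μ_s N.

f ≈ 365 N (up the incline)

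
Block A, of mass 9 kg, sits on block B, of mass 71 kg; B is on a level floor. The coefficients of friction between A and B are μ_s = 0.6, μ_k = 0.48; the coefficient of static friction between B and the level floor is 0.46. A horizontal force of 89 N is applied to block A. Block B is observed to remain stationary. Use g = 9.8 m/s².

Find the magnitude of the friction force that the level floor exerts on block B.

The normal force B exerts on A is simply A's weight, N₁ = 88.2 N.
Maximum static friction on A from B: μ_s N₁ = 0.6×88.2 = 52.92 N.
Since P = 89 N > 52.92 N, A slides on B; the A–B friction is kinetic: f₁ = μ_k N₁ = 0.48×88.2 = 42.3 N.
B experiences an equal 42.3 N forward from A (third law). B is in equilibrium, so the floor supplies f₂ = 42.3 N of static friction (limit μ_s(m_A+m_B)g = 360.6 N, not exceeded).

f ≈ 42.3 N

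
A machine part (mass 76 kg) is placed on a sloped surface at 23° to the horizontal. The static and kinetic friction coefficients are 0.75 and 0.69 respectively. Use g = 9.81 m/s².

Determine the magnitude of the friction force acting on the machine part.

f ≈ 291 N (up the incline)

Perpendicular to the surface, N = m g cos θ = 76·9.81·cos 23° = 686.3 N.
Along the slope the weight component is m g sin θ = 291.3 N; friction must supply exactly this, acting up-slope.
The static-friction ceiling is μ_s N = 0.75 × 686.3 = 514.7 N.
Since |291.3| ≤ 514.7 N, no slip — friction simply equals what equilibrium demands.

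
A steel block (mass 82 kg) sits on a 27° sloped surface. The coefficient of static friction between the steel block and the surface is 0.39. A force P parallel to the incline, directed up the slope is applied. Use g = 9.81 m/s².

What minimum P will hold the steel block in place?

The steel block tends to slide down (tan θ > μ_s), so at the point of impending slip friction acts up-slope at its limit: f = μ_s N.
P is parallel to the surface, so N = m g cos θ = 717 N.
Along the incline: P + μ_s N = m g sin θ, so P = 365 − 0.39×717 = 85.7 N.

P_min ≈ 85.7 N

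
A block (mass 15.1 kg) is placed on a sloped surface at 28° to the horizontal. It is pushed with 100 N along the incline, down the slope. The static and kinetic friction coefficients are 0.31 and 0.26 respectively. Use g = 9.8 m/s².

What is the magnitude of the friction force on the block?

f ≈ 34 N (up the incline)

Perpendicular to the surface, N = m g cos θ = 15.1·9.8·cos 28° = 130.7 N.
The friction needed for equilibrium is m g sin θ + P = 69.47 + 100 = 169.5 N, measured positive up-slope.
The static-friction ceiling is μ_s N = 0.31 × 130.7 = 40.5 N.
Since |169.5| > 40.5 N, static friction cannot hold it; the block slides down the incline and kinetic friction applies: f = μ_k N = 0.26 × 130.7 = 34 N.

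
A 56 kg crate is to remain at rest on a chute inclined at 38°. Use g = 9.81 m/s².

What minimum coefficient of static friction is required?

At the slip threshold m g sin θ = μ_s m g cos θ, so μ_s,min = tan θ.
μ_s,min = tan 38° = 0.781.

μ_s,min ≈ 0.781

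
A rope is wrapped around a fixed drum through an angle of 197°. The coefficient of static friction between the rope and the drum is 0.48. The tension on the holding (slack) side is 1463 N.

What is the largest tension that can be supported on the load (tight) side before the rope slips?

T_max ≈ 7620 N

At impending slip the capstan equation gives T₂/T₁ = e^{μβ} with β in radians.
β = 197° × π/180 = 3.438 rad.
e^{μβ} = e^{0.48×3.438} = 5.209.
T₂ = T₁ · e^{μβ} = 1463 × 5.209 = 7620 N.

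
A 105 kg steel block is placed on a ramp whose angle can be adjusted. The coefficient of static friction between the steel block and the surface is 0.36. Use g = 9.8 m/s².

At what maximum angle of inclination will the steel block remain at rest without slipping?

At the slip threshold, m g sin θ = μ_s · m g cos θ, so tan θ = μ_s.
θ_max = arctan(0.36) = 19.8°.

θ_max ≈ 19.8°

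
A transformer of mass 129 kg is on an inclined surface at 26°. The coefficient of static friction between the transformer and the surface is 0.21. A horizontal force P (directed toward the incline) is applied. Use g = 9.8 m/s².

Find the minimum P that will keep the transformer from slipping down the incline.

The transformer tends to slide down (tan θ > μ_s), so at the point of impending slip friction acts up-slope at its limit: f = μ_s N.
Perpendicular to the incline: N = m g cos θ + P sin θ.
Along the incline: P cos θ + μ_s N = m g sin θ, i.e. P cos θ + μ_s (m g cos θ + P sin θ) = m g sin θ.
Solving, P (cos θ + μ_s sin θ) = m g (sin θ − μ_s cos θ), so P = 1260×0.2496/0.9909 = 318 N.

P_min ≈ 318 N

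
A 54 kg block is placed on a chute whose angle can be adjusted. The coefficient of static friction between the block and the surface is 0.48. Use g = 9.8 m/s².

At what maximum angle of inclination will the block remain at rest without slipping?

θ_max ≈ 25.6°

At the slip threshold, m g sin θ = μ_s · m g cos θ, so tan θ = μ_s.
θ_max = arctan(0.48) = 25.6°.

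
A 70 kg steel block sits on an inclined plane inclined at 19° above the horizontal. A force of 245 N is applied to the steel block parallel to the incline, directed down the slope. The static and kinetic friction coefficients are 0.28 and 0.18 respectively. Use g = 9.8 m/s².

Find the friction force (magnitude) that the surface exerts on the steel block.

Perpendicular to the surface, N = m g cos θ = 70·9.8·cos 19° = 648.6 N.
For equilibrium along the incline the friction force must supply f = m g sin θ + P = 223.3 + 245 = 468.3 N (positive meaning up-slope).
The static-friction ceiling is μ_s N = 0.28 × 648.6 = 181.6 N.
|468.3| exceeds 181.6 N, so the steel block slips down-slope; friction is kinetic, f = μ_k N = 0.18×648.6 = 117 N.

f ≈ 117 N (up the incline)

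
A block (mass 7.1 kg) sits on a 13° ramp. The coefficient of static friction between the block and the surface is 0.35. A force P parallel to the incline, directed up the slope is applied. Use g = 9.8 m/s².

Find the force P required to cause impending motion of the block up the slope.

At impending motion up the slope, friction acts down-slope at its limit: f = μ_s N.
P is parallel to the surface, so N = m g cos θ = 67.8 N.
Along the incline: P = m g sin θ + μ_s N = 15.7 + 0.35×67.8 = 39.4 N.

P ≈ 39.4 N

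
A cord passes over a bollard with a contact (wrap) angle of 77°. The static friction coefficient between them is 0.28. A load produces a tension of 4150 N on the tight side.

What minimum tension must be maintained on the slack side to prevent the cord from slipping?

T_min ≈ 2850 N

Capstan equation at impending slip: T_tight/T_slack = e^{μβ}.
β = 77° = 1.344 rad; e^{μβ} = e^{0.28×1.344} = 1.457.
T_slack = T_tight / e^{μβ} = 4150 / 1.457 = 2850 N.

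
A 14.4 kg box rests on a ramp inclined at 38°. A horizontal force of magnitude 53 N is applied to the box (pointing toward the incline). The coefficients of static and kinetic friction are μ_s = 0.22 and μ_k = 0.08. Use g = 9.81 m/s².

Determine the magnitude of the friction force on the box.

Normal direction: N = m g cos θ + P sin θ = 143.9 N.
Along the incline, the net driving force (taking up-slope positive) is P cos θ − m g sin θ = 41.76 − 86.97 = -45.21 N, so equilibrium requires friction f = 45.21 N (up-slope).
The limit of static friction is μ_s N = 31.67 N.
The required 45.21 N exceeds the static limit, so the box slides down-slope and f = μ_k N = 0.08×143.9 = 11.5 N.

f ≈ 11.5 N (up the incline)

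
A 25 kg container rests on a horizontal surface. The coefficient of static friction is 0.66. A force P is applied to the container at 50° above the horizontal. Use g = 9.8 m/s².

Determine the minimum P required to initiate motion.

P ≈ 141 N

N = m g − P sin α (the pull lifts the container).
At impending slip, P cos α = μ_s N = μ_s (m g − P sin α).
Solving: P (cos α + μ_s sin α) = μ_s m g → P = 0.66×245/(cos 50° + 0.66 sin 50°) = 162/1.148 = 141 N.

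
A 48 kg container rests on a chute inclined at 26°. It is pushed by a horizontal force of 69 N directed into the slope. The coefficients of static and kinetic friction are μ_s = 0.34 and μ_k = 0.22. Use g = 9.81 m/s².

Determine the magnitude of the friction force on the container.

f ≈ 144 N (up the incline)

Resolve perpendicular to the incline: N = m g cos θ + P sin θ = 48×9.81×cos 26° + 69×sin 26° = 453.5 N.
Parallel to the incline: P cos θ − m g sin θ = 62.02 − 206.4 = -144.4 N; the friction needed to balance this is 144.4 N acting up the slope.
The limit of static friction is μ_s N = 154.2 N.
Since 144.4 N is within the 154.2 N limit, the container stays put and friction is exactly 144 N.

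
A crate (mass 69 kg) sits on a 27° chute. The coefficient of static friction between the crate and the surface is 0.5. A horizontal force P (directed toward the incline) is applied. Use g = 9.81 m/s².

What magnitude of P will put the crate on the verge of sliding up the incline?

P ≈ 917 N

At impending motion up the slope, friction acts down-slope at its limit: f = μ_s N.
Perpendicular to the incline: N = m g cos θ + P sin θ.
Along the incline: P cos θ = m g sin θ + μ_s N = m g sin θ + μ_s (m g cos θ + P sin θ).
Solving, P (cos θ − μ_s sin θ) = m g (sin θ + μ_s cos θ), so P = 69×9.81×(sin 27° + 0.5 cos 27°)/(cos 27° − 0.5 sin 27°) = 677×0.8995/0.664 = 917 N.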